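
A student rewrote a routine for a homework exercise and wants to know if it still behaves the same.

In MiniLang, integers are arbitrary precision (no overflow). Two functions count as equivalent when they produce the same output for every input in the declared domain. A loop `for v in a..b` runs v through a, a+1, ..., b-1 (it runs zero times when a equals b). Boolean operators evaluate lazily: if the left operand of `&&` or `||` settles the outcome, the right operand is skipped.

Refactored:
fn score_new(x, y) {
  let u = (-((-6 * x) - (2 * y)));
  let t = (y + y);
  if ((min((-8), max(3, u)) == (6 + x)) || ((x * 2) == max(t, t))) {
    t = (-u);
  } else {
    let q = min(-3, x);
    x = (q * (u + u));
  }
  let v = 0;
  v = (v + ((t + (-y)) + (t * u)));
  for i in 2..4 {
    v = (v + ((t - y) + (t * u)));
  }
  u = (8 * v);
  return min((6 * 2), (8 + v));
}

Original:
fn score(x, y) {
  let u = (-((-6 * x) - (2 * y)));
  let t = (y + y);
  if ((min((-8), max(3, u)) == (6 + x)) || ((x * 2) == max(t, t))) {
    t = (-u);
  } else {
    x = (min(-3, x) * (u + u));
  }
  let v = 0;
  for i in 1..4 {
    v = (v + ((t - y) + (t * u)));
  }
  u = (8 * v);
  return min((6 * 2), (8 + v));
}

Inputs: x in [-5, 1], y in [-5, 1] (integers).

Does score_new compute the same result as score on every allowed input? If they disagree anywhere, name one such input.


Behavior is preserved: although statement counts differ; also loop structure differs; also local variable names differ; also arithmetic usage differs, the outputs never diverge.
One worked example (x=-5, y=-5) — score: u=-40, then t=-10, then ((min((-8), max(3, u)) == (6 + x)) || ((x * 2) == max(t, t))) is true, then t=40, then v=0, then (i=1), then v=-1555, then (i=2), then v=-3110, then (i=3), then v=-4665, then u=-37320, then returns -4657; score_new: u=-40, then t=-10, then ((min((-8), max(3, u)) == (6 + x)) || ((x * 2) == max(t, t))) is true, then t=40, then v=0, then v=-1555, then (i=2), then v=-3110, then (i=3), then v=-4665, then u=-37320, then returns -4657; agreement on -4657.
An exhaustive pass over the 49 declared inputs shows identical outputs.
verdict: equivalent


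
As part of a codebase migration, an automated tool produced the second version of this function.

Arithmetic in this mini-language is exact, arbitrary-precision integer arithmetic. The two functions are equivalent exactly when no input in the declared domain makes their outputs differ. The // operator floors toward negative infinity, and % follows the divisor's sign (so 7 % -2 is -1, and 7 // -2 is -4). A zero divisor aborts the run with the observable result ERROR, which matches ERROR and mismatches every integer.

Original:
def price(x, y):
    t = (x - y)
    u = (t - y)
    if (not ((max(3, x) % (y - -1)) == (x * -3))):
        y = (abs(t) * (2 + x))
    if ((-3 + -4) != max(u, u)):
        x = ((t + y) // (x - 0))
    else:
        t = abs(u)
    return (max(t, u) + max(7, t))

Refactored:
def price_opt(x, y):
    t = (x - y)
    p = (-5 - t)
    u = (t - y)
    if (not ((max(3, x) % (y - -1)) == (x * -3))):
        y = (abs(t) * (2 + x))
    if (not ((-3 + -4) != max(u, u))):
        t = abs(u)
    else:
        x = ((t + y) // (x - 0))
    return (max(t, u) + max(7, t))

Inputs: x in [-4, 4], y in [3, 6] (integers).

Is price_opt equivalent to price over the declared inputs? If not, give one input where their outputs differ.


Side by side, the visible changes include: constant usage differs, statement counts differ, arithmetic usage differs, boolean connective usage differs, local variable names differ.
One worked example (x=-3, y=4) — price: t becomes -7; next u becomes -11; next (not ((max(3, x) % (y - -1)) == (x * -3))) evaluates to true; next y becomes -7; next ((-3 + -4) != max(u, u)) evaluates to true; next x becomes 4; next final value 0; price_opt: t becomes -7; next p becomes 2; next u becomes -11; next (not ((max(3, x) % (y - -1)) == (x * -3))) evaluates to true; next y becomes -7; next (not ((-3 + -4) != max(u, u))) evaluates to false; next x becomes 4; next final value 0; agreement on 0.
An exhaustive pass over the 36 declared inputs shows identical outputs.
verdict: equivalent


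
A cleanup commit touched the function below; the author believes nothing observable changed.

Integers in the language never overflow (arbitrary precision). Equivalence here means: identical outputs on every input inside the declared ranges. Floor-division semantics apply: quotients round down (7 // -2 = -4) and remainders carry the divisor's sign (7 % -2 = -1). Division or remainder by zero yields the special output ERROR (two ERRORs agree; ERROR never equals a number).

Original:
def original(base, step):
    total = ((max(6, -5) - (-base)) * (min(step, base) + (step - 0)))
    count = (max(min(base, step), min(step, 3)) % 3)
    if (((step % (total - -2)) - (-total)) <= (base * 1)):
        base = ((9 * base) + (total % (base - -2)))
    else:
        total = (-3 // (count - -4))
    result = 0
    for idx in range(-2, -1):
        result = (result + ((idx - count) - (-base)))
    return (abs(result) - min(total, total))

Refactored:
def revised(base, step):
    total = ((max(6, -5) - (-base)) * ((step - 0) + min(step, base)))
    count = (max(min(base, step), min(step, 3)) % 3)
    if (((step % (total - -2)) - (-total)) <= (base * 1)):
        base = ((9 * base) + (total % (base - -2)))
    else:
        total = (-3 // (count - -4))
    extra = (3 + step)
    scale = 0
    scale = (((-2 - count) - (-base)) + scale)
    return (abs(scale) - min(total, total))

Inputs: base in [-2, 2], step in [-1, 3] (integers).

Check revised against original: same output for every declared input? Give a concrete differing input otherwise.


This is a faithful refactor — loop structure differs, constant usage differs, arithmetic usage differs, local variable names differ, but the computed results match everywhere.
One worked example (base=-1, step=2) — original: total := 5 | count := 2 | (((step % (total - -2)) - (-total)) <= (base * 1)): false | total := -1 | result := 0 | iter idx=-2: | result := -5 | result 6; revised: total := 5 | count := 2 | (((step % (total - -2)) - (-total)) <= (base * 1)): false | total := -1 | extra := 5 | scale := 0 | scale := -5 | result 6; agreement on 6.
Checked all 25 inputs in the declared domain: the outputs agree on every one.
verdict: equivalent


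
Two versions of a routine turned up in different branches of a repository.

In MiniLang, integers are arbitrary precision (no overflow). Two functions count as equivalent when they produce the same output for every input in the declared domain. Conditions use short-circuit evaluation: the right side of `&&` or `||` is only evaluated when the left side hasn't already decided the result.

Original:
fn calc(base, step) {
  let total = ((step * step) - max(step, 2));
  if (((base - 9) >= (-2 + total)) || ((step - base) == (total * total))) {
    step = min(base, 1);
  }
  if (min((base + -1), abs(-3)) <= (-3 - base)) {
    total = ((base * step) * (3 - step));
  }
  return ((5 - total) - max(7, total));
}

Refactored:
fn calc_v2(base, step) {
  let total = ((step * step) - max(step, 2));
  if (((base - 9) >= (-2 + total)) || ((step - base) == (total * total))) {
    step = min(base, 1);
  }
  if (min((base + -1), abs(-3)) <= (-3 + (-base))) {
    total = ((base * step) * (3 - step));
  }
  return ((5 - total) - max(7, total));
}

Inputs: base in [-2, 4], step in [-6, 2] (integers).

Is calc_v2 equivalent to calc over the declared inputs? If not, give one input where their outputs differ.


Equivalent — the differences include arithmetic usage differs, yet no declared input distinguishes the two.
Spot check at base=-2, step=2 — calc: total becomes 2; next (((base - 9) >= (-2 + total)) || ((step - base) == (total * total))) evaluates to true; next step becomes -2; next (min((base + -1), abs(-3)) <= (-3 - base)) evaluates to true; next total becomes 20; next final value -35. calc_v2: total becomes 2; next (((base - 9) >= (-2 + total)) || ((step - base) == (total * total))) evaluates to true; next step becomes -2; next (min((base + -1), abs(-3)) <= (-3 + (-base))) evaluates to true; next total becomes 20; next final value -35. Both give -35.
Sweeping the whole domain (63 inputs) finds no disagreement.
verdict: equivalent


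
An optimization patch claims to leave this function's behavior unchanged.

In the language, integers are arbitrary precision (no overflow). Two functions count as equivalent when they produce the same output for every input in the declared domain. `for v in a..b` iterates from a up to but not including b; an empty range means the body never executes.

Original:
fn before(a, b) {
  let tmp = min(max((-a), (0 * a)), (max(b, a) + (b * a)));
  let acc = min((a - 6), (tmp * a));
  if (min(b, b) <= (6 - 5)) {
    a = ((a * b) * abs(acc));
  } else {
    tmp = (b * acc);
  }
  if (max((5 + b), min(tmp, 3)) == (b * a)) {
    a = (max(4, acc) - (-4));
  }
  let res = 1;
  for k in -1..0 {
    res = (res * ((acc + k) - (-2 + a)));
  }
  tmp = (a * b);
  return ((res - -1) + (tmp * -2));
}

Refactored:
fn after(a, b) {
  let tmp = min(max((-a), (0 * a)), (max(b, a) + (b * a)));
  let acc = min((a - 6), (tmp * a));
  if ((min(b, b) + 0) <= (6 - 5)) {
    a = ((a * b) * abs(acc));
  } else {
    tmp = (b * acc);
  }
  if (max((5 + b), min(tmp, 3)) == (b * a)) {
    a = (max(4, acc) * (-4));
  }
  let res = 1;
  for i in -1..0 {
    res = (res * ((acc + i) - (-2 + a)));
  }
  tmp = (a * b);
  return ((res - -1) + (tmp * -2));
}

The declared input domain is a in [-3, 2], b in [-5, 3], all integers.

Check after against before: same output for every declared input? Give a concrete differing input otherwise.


The rewrite breaks on a=0, b=-5, where the results are 68 and -148.
before: tmp := 0 | acc := -6 | (min(b, b) <= (6 - 5)): true | a := 0 | (max((5 + b), min(tmp, 3)) == (b * a)): true | a := 8 | res := 1 | iter k=-1: | res := -13 | tmp := -40 | result 68
after: tmp := 0 | acc := -6 | ((min(b, b) + 0) <= (6 - 5)): true | a := 0 | (max((5 + b), min(tmp, 3)) == (b * a)): true | a := -16 | res := 1 | iter i=-1: | res := 11 | tmp := 80 | result -148
verdict: not equivalent; witness: a=0, b=-5


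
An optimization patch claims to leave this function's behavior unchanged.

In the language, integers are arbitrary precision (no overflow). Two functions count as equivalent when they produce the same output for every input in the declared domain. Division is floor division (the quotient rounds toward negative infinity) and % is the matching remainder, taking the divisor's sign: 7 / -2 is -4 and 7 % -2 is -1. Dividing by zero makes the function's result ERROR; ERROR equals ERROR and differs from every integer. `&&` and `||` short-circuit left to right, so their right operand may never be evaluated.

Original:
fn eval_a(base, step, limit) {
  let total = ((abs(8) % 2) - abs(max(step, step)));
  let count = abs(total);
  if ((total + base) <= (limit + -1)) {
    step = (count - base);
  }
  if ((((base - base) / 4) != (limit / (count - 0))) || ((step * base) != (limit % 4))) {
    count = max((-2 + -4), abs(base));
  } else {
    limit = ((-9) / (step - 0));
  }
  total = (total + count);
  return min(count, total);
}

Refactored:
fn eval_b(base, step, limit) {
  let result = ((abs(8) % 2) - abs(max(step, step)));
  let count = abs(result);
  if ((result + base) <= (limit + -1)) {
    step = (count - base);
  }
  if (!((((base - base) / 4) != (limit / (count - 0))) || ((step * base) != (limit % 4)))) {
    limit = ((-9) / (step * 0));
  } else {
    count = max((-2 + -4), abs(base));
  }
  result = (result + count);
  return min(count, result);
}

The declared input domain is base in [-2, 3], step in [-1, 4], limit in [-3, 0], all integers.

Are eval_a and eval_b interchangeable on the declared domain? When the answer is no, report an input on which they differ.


Consider the input base=0, step=-1, limit=0.
eval_a: total := -1 | count := 1 | ((total + base) <= (limit + -1)): true | step := 1 | ((((base - base) / 4) != (limit / (count - 0))) || ((step * base) != (limit % 4))): false | limit := -9 | total := 0 | result 0
eval_b: result := -1 | count := 1 | ((result + base) <= (limit + -1)): true | step := 1 | (!((((base - base) / 4) != (limit / (count - 0))) || ((step * base) != (limit % 4)))): true | divide-by-zero, output ERROR
0 and ERROR differ, so these are not the same function on this domain.
verdict: not equivalent; witness: base=0, step=-1, limit=0


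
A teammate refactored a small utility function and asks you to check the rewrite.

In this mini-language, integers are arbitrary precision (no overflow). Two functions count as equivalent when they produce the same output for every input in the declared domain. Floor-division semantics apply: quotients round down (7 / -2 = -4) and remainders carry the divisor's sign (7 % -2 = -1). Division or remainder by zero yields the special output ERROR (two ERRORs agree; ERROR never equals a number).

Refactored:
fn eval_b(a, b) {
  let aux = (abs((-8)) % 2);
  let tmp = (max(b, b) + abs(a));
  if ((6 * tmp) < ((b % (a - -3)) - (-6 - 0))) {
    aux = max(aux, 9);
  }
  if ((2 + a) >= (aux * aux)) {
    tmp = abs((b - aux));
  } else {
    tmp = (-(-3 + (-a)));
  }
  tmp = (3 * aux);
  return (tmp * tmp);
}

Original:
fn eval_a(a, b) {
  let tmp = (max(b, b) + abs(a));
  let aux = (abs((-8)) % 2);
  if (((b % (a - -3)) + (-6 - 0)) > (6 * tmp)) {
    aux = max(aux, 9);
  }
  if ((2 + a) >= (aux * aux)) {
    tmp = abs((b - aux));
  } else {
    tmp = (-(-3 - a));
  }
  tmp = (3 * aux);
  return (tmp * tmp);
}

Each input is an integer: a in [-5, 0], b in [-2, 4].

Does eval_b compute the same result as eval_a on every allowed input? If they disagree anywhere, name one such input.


These are not equivalent — on a=-2, b=-2 the outputs split (0 vs 729).
eval_a: tmp := 0 | aux := 0 | (((b % (a - -3)) + (-6 - 0)) > (6 * tmp)): false | ((2 + a) >= (aux * aux)): true | tmp := 2 | tmp := 0 | result 0
eval_b: aux := 0 | tmp := 0 | ((6 * tmp) < ((b % (a - -3)) - (-6 - 0))): true | aux := 9 | ((2 + a) >= (aux * aux)): false | tmp := 1 | tmp := 27 | result 729
verdict: not equivalent; witness: a=-2, b=-2


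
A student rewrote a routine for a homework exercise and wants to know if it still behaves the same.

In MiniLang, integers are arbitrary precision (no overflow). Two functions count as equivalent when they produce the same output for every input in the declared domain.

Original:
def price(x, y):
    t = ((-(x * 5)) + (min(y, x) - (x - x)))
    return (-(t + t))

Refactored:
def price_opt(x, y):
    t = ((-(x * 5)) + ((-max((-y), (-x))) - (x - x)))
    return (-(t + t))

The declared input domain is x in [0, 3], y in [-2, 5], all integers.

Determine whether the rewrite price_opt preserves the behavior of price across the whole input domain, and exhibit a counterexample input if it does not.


Differences: min/max/abs usage differs — yet all 32 inputs agree.
verdict: equivalent


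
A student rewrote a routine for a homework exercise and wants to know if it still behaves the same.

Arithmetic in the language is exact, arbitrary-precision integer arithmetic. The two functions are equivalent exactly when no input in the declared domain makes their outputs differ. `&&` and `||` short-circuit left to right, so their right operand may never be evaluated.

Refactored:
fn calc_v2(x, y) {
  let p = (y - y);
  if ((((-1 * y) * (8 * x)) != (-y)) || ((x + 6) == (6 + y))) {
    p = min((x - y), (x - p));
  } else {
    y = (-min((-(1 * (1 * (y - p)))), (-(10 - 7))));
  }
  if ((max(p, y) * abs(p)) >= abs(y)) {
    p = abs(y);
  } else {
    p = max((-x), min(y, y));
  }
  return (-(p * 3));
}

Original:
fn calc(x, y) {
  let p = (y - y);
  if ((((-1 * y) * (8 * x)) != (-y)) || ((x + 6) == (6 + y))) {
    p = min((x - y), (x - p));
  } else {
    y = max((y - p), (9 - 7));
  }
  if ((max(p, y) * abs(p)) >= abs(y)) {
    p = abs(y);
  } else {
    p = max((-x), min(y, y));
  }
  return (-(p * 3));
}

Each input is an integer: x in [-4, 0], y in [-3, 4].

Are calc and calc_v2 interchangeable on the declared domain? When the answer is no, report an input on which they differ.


Consider the input x=-2, y=0.
calc: p becomes 0; next ((((-1 * y) * (8 * x)) != (-y)) || ((x + 6) == (6 + y))) evaluates to false; next y becomes 2; next ((max(p, y) * abs(p)) >= abs(y)) evaluates to false; next p becomes 2; next final value -6
calc_v2: p becomes 0; next ((((-1 * y) * (8 * x)) != (-y)) || ((x + 6) == (6 + y))) evaluates to false; next y becomes 3; next ((max(p, y) * abs(p)) >= abs(y)) evaluates to false; next p becomes 3; next final value -9
-6 vs -9 — the two versions disagree here.
verdict: not equivalent; witness: x=-2, y=0


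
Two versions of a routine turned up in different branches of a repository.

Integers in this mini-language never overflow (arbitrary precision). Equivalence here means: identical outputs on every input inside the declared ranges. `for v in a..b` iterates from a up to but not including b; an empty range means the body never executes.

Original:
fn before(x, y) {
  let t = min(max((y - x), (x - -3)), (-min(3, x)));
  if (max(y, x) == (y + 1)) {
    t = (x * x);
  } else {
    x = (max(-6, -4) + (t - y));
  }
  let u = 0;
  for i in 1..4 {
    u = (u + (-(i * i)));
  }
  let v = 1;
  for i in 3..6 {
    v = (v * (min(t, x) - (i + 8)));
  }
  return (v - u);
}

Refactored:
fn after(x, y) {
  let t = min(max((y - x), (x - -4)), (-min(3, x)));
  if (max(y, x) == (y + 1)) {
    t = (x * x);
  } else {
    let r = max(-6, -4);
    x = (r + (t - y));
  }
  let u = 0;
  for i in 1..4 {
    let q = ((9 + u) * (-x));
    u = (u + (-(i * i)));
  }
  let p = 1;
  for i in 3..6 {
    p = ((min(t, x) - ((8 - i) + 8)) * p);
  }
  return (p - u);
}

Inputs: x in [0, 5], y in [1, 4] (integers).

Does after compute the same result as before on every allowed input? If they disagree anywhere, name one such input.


The edit looks behavioral (`-3` became `-4`), but over these ranges it never changes the outcome.
One worked example (x=5, y=1) — before: t = -3; (max(y, x) == (y + 1)) -> false; x = -8; u = 0; [i=1]; u = -1; [i=2]; u = -5; [i=3]; u = -14; v = 1; [i=3]; v = -19; [i=4]; v = 380; [i=5]; v = -7980; return -7966; after: t = -3; (max(y, x) == (y + 1)) -> false; r = -4; x = -8; u = 0; [i=1]; q = 72; u = -1; [i=2]; q = 64; u = -5; [i=3]; q = 32; u = -14; p = 1; [i=3]; p = -21; [i=4]; p = 420; [i=5]; p = -7980; return -7966; agreement on -7966.
Every one of the 24 inputs gives matching results.
verdict: equivalent


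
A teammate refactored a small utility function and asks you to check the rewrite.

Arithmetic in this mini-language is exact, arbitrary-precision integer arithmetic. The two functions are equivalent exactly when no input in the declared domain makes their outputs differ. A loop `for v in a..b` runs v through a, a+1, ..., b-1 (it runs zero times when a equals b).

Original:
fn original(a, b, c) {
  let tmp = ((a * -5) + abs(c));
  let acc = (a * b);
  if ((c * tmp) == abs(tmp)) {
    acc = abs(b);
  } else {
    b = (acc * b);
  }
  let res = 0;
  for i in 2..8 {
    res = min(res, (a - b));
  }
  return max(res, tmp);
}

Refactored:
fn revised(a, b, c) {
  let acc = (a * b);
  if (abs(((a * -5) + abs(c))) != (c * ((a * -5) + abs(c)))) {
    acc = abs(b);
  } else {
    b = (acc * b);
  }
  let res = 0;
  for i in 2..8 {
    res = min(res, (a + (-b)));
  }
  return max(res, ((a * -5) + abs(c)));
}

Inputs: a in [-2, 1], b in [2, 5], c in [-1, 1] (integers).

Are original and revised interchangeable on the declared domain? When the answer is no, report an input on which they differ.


Take a=1, b=2, c=-1.
original: tmp becomes -4; next acc becomes 2; next ((c * tmp) == abs(tmp)) evaluates to true; next acc becomes 2; next res becomes 0; next at i=2:; next res becomes -1; next at i=3:; next res becomes -1; next at i=4:; next res becomes -1; next at i=5:; next res becomes -1; next at i=6:; next res becomes -1; next at i=7:; next res becomes -1; next final value -1
revised: acc becomes 2; next (abs(((a * -5) + abs(c))) != (c * ((a * -5) + abs(c)))) evaluates to false; next b becomes 4; next res becomes 0; next at i=2:; next res becomes -3; next at i=3:; next res becomes -3; next at i=4:; next res becomes -3; next at i=5:; next res becomes -3; next at i=6:; next res becomes -3; next at i=7:; next res becomes -3; next final value -3
-1 against -3: the behavior changed.
verdict: not equivalent; witness: a=1, b=2, c=-1


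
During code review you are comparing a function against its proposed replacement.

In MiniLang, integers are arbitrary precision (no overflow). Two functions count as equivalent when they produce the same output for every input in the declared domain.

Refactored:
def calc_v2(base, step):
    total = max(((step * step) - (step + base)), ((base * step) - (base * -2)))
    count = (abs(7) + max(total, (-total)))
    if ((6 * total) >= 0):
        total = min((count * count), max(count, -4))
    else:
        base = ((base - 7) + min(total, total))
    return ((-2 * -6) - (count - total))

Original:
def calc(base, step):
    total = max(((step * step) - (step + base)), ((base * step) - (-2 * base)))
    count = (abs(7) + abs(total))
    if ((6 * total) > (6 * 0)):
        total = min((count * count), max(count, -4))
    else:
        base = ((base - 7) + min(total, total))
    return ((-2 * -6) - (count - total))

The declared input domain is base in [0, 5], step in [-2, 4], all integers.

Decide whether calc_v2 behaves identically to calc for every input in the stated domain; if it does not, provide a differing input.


Try base=0, step=0.
calc: total = 0; count = 7; ((6 * total) > (6 * 0)) -> false; base = -7; return 5
calc_v2: total = 0; count = 7; ((6 * total) >= 0) -> true; total = 7; return 12
5 vs 12 — the two versions disagree here.
verdict: not equivalent; witness: base=0, step=0


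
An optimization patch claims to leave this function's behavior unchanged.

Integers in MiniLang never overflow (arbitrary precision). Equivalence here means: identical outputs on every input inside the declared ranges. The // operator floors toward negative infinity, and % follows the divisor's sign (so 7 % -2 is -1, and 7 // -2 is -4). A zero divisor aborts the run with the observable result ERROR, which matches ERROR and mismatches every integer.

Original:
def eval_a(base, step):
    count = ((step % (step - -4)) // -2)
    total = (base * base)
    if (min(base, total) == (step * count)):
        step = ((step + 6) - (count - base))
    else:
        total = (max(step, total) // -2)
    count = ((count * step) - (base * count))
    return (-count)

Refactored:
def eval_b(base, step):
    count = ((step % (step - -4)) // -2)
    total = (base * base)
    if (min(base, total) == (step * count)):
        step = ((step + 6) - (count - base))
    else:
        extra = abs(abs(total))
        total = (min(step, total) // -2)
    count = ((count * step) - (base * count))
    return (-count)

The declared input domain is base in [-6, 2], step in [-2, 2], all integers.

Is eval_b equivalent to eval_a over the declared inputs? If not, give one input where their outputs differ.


The edit looks behavioral (`max(step, total)` became `min(step, total)`), but over these ranges it never changes the outcome.
Spot check at base=1, step=-2 — eval_a: count = 0; total = 1; (min(base, total) == (step * count)) -> false; total = -1; count = 0; return 0. eval_b: count = 0; total = 1; (min(base, total) == (step * count)) -> false; extra = 1; total = 1; count = 0; return 0. Both give 0.
Checked all 45 inputs in the declared domain: the outputs agree on every one.
verdict: equivalent


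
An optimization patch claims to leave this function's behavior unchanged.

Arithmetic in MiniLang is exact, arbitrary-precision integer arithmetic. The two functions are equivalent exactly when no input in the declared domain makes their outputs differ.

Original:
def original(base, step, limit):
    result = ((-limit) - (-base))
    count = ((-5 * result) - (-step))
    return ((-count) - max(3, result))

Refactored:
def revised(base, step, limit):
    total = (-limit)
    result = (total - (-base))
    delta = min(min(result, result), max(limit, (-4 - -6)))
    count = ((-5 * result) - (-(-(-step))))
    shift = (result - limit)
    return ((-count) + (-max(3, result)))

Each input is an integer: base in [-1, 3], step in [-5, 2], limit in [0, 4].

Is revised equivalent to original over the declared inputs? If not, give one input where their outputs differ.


Comparing the listings, the differences include: min/max/abs usage differs; constant usage differs; statement counts differ; local variable names differ; arithmetic usage differs.
Spot check at base=0, step=-2, limit=2 — original: result = -2; count = 8; return -11. revised: total = -2; result = -2; delta = -2; count = 8; shift = -4; return -11. Both give -11.
Sweeping the whole domain (200 inputs) finds no disagreement.
verdict: equivalent


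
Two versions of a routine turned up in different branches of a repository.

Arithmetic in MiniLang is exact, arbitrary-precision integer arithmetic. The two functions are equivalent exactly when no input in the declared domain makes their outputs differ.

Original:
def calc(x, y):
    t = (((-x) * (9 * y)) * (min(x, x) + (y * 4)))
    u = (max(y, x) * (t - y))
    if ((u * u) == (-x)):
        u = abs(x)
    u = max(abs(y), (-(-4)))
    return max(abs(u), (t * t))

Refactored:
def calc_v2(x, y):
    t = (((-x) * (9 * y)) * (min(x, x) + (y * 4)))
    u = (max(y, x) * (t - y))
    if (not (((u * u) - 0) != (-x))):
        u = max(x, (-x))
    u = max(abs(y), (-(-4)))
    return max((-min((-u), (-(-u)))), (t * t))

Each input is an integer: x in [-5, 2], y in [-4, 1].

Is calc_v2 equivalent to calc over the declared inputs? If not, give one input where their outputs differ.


Equivalent — the differences include constant usage differs, arithmetic usage differs, comparison usage differs, boolean connective usage differs, min/max/abs usage differs, yet no declared input distinguishes the two.
One worked example (x=1, y=-2) — calc: t becomes -126; next u becomes -124; next ((u * u) == (-x)) evaluates to false; next u becomes 4; next final value 15876; calc_v2: t becomes -126; next u becomes -124; next (not (((u * u) - 0) != (-x))) evaluates to false; next u becomes 4; next final value 15876; agreement on 15876.
Sweeping the whole domain (48 inputs) finds no disagreement.
verdict: equivalent


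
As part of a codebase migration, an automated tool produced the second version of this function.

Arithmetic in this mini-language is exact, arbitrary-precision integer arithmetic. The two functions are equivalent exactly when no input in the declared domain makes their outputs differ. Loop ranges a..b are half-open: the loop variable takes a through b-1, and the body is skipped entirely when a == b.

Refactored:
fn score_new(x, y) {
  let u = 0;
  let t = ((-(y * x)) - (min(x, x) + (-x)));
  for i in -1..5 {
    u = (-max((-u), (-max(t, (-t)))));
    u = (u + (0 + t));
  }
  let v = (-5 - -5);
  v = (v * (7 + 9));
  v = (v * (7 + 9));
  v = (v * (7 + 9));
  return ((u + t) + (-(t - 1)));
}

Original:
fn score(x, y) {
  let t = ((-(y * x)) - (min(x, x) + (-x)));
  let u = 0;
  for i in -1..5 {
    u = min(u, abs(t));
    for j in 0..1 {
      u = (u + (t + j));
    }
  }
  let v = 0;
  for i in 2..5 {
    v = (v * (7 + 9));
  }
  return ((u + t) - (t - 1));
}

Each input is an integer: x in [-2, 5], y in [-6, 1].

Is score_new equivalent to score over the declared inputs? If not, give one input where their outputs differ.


Comparing the listings, the differences include: arithmetic usage differs; also loop structure differs; also local variable names differ; also min/max/abs usage differs; also constant usage differs.
Tracing x=3, y=-3: score: t = 9; u = 0; [i=-1]; u = 0; [j=0]; u = 9; [i=0]; u = 9; [j=0]; u = 18; [i=1]; u = 9; [j=0]; u = 18; [i=2]; u = 9; [j=0]; u = 18; [i=3]; u = 9; [j=0]; u = 18; [i=4]; u = 9; [j=0]; u = 18; v = 0; [i=2]; v = 0; [i=3]; v = 0; [i=4]; v = 0; return 19 | score_new: u = 0; t = 9; [i=-1]; u = 0; u = 9; [i=0]; u = 9; u = 18; [i=1]; u = 9; u = 18; [i=2]; u = 9; u = 18; [i=3]; u = 9; u = 18; [i=4]; u = 9; u = 18; v = 0; v = 0; v = 0; v = 0; return 19 — matching result 19.
Across all 64 domain points the two functions coincide.
verdict: equivalent


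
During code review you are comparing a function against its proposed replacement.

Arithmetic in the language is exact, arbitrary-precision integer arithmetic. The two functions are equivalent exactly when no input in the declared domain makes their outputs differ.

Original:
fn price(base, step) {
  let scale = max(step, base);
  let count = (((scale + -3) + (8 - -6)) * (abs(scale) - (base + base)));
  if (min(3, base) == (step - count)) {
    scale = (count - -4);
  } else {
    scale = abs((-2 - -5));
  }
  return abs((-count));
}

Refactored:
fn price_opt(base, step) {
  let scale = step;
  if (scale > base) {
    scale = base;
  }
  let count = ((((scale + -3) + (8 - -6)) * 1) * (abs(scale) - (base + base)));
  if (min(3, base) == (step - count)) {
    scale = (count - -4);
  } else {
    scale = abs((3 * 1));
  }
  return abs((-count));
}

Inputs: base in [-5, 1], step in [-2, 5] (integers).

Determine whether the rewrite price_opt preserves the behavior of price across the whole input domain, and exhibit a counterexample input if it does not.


Try base=-5, step=-2.
price: scale = -2; count = 108; (min(3, base) == (step - count)) -> false; scale = 3; return 108
price_opt: scale = -2; (scale > base) -> true; scale = -5; count = 90; (min(3, base) == (step - count)) -> false; scale = 3; return 90
108 vs 90 — the two versions disagree here.
verdict: not equivalent; witness: base=-5, step=-2


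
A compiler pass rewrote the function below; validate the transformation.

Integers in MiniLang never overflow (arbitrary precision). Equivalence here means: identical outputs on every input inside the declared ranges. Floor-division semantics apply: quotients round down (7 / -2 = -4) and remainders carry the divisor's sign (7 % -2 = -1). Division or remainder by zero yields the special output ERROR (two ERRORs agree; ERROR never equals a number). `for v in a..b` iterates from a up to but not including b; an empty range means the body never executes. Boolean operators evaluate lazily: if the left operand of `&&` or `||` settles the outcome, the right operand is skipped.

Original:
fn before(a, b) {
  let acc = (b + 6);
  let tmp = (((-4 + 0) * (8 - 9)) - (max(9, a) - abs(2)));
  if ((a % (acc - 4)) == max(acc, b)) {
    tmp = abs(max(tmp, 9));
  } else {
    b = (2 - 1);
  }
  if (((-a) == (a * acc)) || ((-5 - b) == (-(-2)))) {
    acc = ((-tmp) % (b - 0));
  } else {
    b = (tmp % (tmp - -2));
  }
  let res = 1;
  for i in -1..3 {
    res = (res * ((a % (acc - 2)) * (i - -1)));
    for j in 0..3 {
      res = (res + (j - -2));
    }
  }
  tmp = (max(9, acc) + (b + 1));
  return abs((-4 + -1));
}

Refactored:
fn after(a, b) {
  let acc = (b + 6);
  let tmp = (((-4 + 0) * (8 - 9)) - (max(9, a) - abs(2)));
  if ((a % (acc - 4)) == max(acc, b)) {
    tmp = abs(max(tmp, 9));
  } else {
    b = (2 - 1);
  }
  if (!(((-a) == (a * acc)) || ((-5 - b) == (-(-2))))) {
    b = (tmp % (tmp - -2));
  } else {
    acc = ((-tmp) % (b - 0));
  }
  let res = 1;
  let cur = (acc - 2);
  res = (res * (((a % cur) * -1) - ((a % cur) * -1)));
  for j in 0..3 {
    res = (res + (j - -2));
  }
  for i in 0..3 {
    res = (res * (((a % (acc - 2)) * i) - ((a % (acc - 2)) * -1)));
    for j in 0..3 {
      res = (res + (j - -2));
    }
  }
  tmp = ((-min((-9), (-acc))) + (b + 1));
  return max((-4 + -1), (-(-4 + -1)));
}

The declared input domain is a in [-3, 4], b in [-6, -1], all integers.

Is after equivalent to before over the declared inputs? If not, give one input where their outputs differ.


Side by side, the visible changes include: constant usage differs; and loop structure differs; and arithmetic usage differs; and boolean connective usage differs; and statement counts differ; and min/max/abs usage differs; and local variable names differ.
Tracing a=4, b=-4: before: acc := 2 | tmp := -3 | ((a % (acc - 4)) == max(acc, b)): false | b := 1 | (((-a) == (a * acc)) || ((-5 - b) == (-(-2)))): false | b := 0 | res := 1 | iter i=-1: | divide-by-zero, output ERROR | after: acc := 2 | tmp := -3 | ((a % (acc - 4)) == max(acc, b)): false | b := 1 | (!(((-a) == (a * acc)) || ((-5 - b) == (-(-2))))): true | b := 0 | res := 1 | cur := 0 | divide-by-zero, output ERROR — matching result ERROR.
Every one of the 48 inputs gives matching results.
verdict: equivalent


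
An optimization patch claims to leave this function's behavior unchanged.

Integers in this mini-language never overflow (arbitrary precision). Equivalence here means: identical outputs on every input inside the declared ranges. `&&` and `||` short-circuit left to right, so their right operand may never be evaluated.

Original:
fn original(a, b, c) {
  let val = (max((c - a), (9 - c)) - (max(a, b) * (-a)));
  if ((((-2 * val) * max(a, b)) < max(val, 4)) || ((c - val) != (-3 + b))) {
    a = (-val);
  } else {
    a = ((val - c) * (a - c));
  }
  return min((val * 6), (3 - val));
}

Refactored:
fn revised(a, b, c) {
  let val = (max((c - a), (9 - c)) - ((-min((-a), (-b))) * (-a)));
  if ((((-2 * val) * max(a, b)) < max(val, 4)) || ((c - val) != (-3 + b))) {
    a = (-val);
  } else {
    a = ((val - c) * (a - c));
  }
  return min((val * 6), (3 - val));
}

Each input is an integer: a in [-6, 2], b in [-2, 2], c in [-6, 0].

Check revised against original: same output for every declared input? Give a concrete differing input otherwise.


Reading the diff, among the changes: min/max/abs usage differs.
As a probe, take a=-3, b=-2, c=-3: original runs val := 18 | ((((-2 * val) * max(a, b)) < max(val, 4)) || ((c - val) != (-3 + b))): true | a := -18 | result -15; revised runs val := 18 | ((((-2 * val) * max(a, b)) < max(val, 4)) || ((c - val) != (-3 + b))): true | a := -18 | result -15; both end at -15.
Across all 315 domain points the two functions coincide.
verdict: equivalent


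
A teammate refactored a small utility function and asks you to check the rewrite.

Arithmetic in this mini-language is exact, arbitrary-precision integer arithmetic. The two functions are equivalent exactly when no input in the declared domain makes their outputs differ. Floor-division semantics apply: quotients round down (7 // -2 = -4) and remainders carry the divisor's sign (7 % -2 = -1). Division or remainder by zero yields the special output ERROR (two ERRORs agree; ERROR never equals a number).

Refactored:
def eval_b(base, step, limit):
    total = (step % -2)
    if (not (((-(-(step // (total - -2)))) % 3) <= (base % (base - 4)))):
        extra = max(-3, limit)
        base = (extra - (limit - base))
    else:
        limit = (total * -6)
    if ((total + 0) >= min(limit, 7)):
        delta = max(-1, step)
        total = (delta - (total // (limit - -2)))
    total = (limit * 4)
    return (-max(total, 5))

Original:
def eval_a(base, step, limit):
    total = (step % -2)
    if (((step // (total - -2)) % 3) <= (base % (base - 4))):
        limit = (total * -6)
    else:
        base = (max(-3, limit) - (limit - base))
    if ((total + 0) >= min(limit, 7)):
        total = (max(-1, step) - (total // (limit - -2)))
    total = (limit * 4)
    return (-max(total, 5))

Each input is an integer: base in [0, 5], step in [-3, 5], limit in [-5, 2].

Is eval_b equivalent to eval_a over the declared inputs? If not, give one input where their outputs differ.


The two are interchangeable: statement counts differ, plus boolean connective usage differs, plus local variable names differ, and every declared input agrees.
As a probe, take base=2, step=-1, limit=-3: eval_a runs total becomes -1; next (((step // (total - -2)) % 3) <= (base % (base - 4))) evaluates to false; next base becomes 2; next ((total + 0) >= min(limit, 7)) evaluates to true; next total becomes -2; next total becomes -12; next final value -5; eval_b runs total becomes -1; next (not (((-(-(step // (total - -2)))) % 3) <= (base % (base - 4)))) evaluates to true; next extra becomes -3; next base becomes 2; next ((total + 0) >= min(limit, 7)) evaluates to true; next delta becomes -1; next total becomes -2; next total becomes -12; next final value -5; both end at -5.
Across all 432 domain points the two functions coincide.
verdict: equivalent


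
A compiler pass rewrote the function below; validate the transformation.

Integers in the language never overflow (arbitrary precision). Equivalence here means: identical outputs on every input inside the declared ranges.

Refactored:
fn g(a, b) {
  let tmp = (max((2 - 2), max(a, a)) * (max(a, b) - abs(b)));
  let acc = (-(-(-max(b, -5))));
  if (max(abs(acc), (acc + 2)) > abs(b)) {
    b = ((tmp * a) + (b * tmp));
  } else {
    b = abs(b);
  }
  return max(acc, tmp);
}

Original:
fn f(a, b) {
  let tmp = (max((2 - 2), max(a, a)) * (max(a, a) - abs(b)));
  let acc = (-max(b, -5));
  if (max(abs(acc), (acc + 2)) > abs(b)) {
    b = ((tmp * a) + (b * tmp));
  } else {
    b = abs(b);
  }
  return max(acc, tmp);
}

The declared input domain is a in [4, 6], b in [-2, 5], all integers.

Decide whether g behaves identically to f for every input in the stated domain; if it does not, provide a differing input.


The rewrite breaks on a=4, b=5, where the results are -4 and 0.
f: tmp becomes -4; next acc becomes -5; next (max(abs(acc), (acc + 2)) > abs(b)) evaluates to false; next b becomes 5; next final value -4
g: tmp becomes 0; next acc becomes -5; next (max(abs(acc), (acc + 2)) > abs(b)) evaluates to false; next b becomes 5; next final value 0
verdict: not equivalent; witness: a=4, b=5


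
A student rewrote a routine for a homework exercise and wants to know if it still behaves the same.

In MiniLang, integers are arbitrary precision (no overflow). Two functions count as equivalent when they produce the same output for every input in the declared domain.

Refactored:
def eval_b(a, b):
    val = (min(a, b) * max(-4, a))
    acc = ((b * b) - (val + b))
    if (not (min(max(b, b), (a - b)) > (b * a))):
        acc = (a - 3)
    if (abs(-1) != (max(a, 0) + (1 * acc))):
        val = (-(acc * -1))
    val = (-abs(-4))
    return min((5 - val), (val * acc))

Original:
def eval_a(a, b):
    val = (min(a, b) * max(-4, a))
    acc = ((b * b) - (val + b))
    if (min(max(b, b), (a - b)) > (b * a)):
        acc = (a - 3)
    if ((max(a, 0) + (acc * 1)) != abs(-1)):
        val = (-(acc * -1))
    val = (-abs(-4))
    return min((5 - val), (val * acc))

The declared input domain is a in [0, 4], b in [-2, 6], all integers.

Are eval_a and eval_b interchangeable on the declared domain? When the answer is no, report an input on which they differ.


Take a=0, b=-2.
eval_a: val=0, then acc=6, then (min(max(b, b), (a - b)) > (b * a)) is false, then ((max(a, 0) + (acc * 1)) != abs(-1)) is true, then val=6, then val=-4, then returns -24
eval_b: val=0, then acc=6, then (not (min(max(b, b), (a - b)) > (b * a))) is true, then acc=-3, then (abs(-1) != (max(a, 0) + (1 * acc))) is true, then val=-3, then val=-4, then returns 9
-24 and 9 differ, so these are not the same function on this domain.
verdict: not equivalent; witness: a=0, b=-2


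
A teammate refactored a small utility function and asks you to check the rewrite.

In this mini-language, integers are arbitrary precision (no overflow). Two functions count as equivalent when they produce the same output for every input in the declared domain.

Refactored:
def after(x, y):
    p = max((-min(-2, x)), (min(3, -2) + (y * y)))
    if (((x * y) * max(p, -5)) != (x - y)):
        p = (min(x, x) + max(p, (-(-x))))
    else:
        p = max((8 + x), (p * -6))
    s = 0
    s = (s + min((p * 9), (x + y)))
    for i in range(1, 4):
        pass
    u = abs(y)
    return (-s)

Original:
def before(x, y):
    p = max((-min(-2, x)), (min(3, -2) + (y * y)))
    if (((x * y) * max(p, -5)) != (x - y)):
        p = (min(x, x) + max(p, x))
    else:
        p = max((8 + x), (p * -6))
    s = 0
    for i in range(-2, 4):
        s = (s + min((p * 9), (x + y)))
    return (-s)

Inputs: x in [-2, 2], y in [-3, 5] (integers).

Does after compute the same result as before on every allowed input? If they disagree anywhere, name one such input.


The rewrite breaks on x=-2, y=-3, where the results are 30 and 5.
before: p := 7 | (((x * y) * max(p, -5)) != (x - y)): true | p := 5 | s := 0 | iter i=-2: | s := -5 | iter i=-1: | s := -10 | iter i=0: | s := -15 | iter i=1: | s := -20 | iter i=2: | s := -25 | iter i=3: | s := -30 | result 30
after: p := 7 | (((x * y) * max(p, -5)) != (x - y)): true | p := 5 | s := 0 | s := -5 | iter i=1: | iter i=2: | iter i=3: | u := 3 | result 5
verdict: not equivalent; witness: x=-2, y=-3
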